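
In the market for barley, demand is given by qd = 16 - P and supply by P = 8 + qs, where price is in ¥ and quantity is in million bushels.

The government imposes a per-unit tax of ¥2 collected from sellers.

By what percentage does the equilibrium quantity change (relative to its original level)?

-25

Initially, 16 - P = P - 8, so 24 = 2P and P = 12, q = 4.
Since sellers keep the price net of the tax, the effective supply curve becomes qs = P - 10.
Clearing the new market: 16 - P = P - 10, so P = 13 and q = 3.
%Δq = (3 − 4) / 4 × 100 = -25%.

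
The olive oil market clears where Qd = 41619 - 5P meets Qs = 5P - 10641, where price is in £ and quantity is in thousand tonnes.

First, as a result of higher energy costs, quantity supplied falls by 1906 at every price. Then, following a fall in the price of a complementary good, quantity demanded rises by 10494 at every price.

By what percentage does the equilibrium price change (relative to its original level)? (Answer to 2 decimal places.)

+23.73

Before the shock: 41619 - 5P = 5P - 10641 ⇒ 52260 = 10P ⇒ P = 5226, Q = 15489.
The new curves are Qd = 52113 - 5P (demand) and Qs = 5P - 12547 (supply).
Equate the new curves: 52113 - 5P = 5P - 12547, giving 64660 = 10P, P = 6466, Q = 19783.
%ΔP = (6466 − 5226) / 5226 × 100 = +23.73%.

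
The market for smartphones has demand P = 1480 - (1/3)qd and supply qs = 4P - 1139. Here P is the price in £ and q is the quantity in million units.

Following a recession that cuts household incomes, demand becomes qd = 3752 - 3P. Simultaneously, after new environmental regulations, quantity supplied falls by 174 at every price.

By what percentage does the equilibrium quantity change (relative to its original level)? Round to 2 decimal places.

Solve the original market: 4440 - 3P = 4P - 1139, hence P = 797 and q = 2049.
The new curves are qd = 3752 - 3P (demand) and qs = 4P - 1313 (supply).
New equilibrium: 3752 - 3P = 4P - 1313 ⇒ 5065 = 7P ⇒ P = 5065/7 ≈ 723.5714, q = 11069/7 ≈ 1581.2857.
%Δq = (1581.2857 − 2049) / 2049 × 100 = -22.83%.

-22.83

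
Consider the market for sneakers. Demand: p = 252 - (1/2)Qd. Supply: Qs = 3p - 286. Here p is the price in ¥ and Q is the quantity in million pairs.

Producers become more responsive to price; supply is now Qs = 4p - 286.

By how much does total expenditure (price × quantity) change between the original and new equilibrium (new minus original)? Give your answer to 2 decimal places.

+1983.78

Solve the original market: 504 - 2p = 3p - 286, hence p = 158 and Q = 188.
The shock moves the curves to Qd = 504 - 2p and Qs = 4p - 286.
New equilibrium: 504 - 2p = 4p - 286 ⇒ 790 = 6p ⇒ p = 395/3 ≈ 131.6667, Q = 722/3 ≈ 240.6667.
Expenditure moves from 158×188 = 29704 to 131.6667×240.6667 = 31687.7778; change = +1983.78.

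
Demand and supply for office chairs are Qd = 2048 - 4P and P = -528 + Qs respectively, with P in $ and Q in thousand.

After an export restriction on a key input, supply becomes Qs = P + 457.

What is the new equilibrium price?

Solve the original market: 2048 - 4P = P + 528, hence P = 304 and Q = 832.
The new curves are Qd = 2048 - 4P (demand) and Qs = P + 457 (supply).
Equate the new curves: 2048 - 4P = P + 457, giving 1591 = 5P, P = 318.2, Q = 775.2.

318.2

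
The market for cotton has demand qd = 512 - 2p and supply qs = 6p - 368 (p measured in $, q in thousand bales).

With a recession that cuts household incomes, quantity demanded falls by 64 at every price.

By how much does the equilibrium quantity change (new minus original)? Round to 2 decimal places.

Original equilibrium: 512 - 2p = 6p - 368 gives 880 = 8p, so p = 110 and q = 292.
After the shift, demand is qd = 448 - 2p and supply is qs = 6p - 368.
New equilibrium: 448 - 2p = 6p - 368 ⇒ 816 = 8p ⇒ p = 102, q = 244.
Δq = 244 − 292 = -48.00.

-48.00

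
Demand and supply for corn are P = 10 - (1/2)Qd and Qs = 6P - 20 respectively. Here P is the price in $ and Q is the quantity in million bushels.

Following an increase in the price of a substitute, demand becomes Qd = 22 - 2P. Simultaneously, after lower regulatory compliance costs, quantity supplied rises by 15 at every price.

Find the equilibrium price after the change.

3.375

Solve the original market: 20 - 2P = 6P - 20, hence P = 5 and Q = 10.
With the change applied: demand Qd = 22 - 2P, supply Qs = 6P - 5.
Equate the new curves: 22 - 2P = 6P - 5, giving 27 = 8P, P = 3.375, Q = 15.25.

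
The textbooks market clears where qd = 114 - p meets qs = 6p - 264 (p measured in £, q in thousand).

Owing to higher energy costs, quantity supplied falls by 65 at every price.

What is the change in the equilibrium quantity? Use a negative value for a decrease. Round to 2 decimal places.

-9.29

Before the shock: 114 - p = 6p - 264 ⇒ 378 = 7p ⇒ p = 54, q = 60.
After the shift, demand is qd = 114 - p and supply is qs = 6p - 329.
New equilibrium: 114 - p = 6p - 329 ⇒ 443 = 7p ⇒ p = 443/7 ≈ 63.2857, q = 355/7 ≈ 50.7143.
Δq = 50.7143 − 60 = -9.29.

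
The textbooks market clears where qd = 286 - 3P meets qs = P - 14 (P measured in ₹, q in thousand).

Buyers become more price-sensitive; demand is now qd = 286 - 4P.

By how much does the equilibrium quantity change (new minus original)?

Initially, 286 - 3P = P - 14, so 300 = 4P and P = 75, q = 61.
After the shift, demand is qd = 286 - 4P and supply is qs = P - 14.
New equilibrium: 286 - 4P = P - 14 ⇒ 300 = 5P ⇒ P = 60, q = 46.
Δq = 46 − 61 = -15.

-15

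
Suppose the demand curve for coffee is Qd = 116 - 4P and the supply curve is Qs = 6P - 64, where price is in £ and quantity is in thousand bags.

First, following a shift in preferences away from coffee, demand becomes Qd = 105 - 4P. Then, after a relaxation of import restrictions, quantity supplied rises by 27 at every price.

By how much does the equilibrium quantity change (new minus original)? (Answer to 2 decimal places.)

+4.20

Original equilibrium: 116 - 4P = 6P - 64 gives 180 = 10P, so P = 18 and Q = 44.
With the change applied: demand Qd = 105 - 4P, supply Qs = 6P - 37.
New equilibrium: 105 - 4P = 6P - 37 ⇒ 142 = 10P ⇒ P = 14.2, Q = 48.2.
ΔQ = 48.2 − 44 = +4.20.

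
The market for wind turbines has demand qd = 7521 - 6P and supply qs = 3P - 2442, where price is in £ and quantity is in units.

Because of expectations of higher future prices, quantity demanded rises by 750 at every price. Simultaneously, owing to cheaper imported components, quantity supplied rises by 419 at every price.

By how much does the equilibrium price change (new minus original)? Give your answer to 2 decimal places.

Original equilibrium: 7521 - 6P = 3P - 2442 gives 9963 = 9P, so P = 1107 and q = 879.
The shock moves the curves to qd = 8271 - 6P and qs = 3P - 2023.
Setting them equal: 8271 - 6P = 3P - 2023 → 10294 = 9P, so P = 10294/9 ≈ 1143.7778 and q = 4225/3 ≈ 1408.3333.
ΔP = 1143.7778 − 1107 = +36.78.

+36.78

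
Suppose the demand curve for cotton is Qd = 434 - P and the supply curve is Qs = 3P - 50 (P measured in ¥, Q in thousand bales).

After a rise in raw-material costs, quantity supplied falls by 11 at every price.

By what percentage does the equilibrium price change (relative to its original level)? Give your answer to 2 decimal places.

+2.27

Before the shock: 434 - P = 3P - 50 ⇒ 484 = 4P ⇒ P = 121, Q = 313.
After the shift, demand is Qd = 434 - P and supply is Qs = 3P - 61.
Clearing the new market: 434 - P = 3P - 61, so P = 123.75 and Q = 310.25.
%ΔP = (123.75 − 121) / 121 × 100 = +2.27%.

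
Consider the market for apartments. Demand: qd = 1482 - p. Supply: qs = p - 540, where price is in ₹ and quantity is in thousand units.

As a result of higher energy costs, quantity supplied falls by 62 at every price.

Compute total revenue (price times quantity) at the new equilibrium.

458480

Original equilibrium: 1482 - p = p - 540 gives 2022 = 2p, so p = 1011 and q = 471.
The new curves are qd = 1482 - p (demand) and qs = p - 602 (supply).
Clearing the new market: 1482 - p = p - 602, so p = 1042 and q = 440.
New expenditure = 1042 × 440 = 458480.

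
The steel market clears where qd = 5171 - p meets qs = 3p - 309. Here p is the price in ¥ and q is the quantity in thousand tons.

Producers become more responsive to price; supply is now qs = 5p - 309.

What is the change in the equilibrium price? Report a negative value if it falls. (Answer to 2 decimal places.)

-456.67

Solve the original market: 5171 - p = 3p - 309, hence p = 1370 and q = 3801.
With the change applied: demand qd = 5171 - p, supply qs = 5p - 309.
New equilibrium: 5171 - p = 5p - 309 ⇒ 5480 = 6p ⇒ p = 2740/3 ≈ 913.3333, q = 12773/3 ≈ 4257.6667.
Δp = 913.3333 − 1370 = -456.67.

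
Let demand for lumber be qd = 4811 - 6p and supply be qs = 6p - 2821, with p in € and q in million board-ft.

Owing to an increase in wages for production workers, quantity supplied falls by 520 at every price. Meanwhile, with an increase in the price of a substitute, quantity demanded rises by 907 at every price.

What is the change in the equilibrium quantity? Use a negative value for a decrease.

Solve the original market: 4811 - 6p = 6p - 2821, hence p = 636 and q = 995.
After the shift, demand is qd = 5718 - 6p and supply is qs = 6p - 3341.
Equate the new curves: 5718 - 6p = 6p - 3341, giving 9059 = 12p, p = 9059/12 ≈ 754.9167, q = 1188.5.
Δq = 1188.5 − 995 = +193.5.

+193.5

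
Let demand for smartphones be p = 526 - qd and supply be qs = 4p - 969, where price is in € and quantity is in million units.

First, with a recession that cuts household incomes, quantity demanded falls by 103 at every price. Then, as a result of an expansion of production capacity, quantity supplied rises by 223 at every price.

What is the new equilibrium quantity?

Initially, 526 - p = 4p - 969, so 1495 = 5p and p = 299, q = 227.
With the change applied: demand qd = 423 - p, supply qs = 4p - 746.
Equate the new curves: 423 - p = 4p - 746, giving 1169 = 5p, p = 233.8, q = 189.2.

189.2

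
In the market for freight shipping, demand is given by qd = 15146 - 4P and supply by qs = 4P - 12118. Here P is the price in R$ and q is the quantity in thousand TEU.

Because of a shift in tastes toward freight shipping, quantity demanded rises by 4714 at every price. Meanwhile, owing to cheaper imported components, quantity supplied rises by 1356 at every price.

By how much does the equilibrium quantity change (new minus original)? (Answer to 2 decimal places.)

+3035.00

Initially, 15146 - 4P = 4P - 12118, so 27264 = 8P and P = 3408, q = 1514.
With the change applied: demand qd = 19860 - 4P, supply qs = 4P - 10762.
Clearing the new market: 19860 - 4P = 4P - 10762, so P = 3827.75 and q = 4549.
Δq = 4549 − 1514 = +3035.00.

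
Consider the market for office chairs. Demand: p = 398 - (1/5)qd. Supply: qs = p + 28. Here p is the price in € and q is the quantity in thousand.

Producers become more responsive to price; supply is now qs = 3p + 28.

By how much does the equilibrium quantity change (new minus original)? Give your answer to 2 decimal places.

+408.75

Original equilibrium: 1990 - 5p = p + 28 gives 1962 = 6p, so p = 327 and q = 355.
With the change applied: demand qd = 1990 - 5p, supply qs = 3p + 28.
Equate the new curves: 1990 - 5p = 3p + 28, giving 1962 = 8p, p = 245.25, q = 763.75.
Δq = 763.75 − 355 = +408.75.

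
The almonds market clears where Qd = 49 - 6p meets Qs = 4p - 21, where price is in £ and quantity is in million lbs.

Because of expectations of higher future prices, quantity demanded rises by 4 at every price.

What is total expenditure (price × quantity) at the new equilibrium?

63.64

Solve the original market: 49 - 6p = 4p - 21, hence p = 7 and Q = 7.
The shock moves the curves to Qd = 53 - 6p and Qs = 4p - 21.
Equate the new curves: 53 - 6p = 4p - 21, giving 74 = 10p, p = 7.4, Q = 8.6.
New expenditure = 7.4 × 8.6 = 63.64.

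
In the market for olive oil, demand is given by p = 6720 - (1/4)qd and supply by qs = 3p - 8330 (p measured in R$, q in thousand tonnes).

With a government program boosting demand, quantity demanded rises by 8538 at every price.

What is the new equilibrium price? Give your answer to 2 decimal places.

Initially, 26880 - 4p = 3p - 8330, so 35210 = 7p and p = 5030, q = 6760.
With the change applied: demand qd = 35418 - 4p, supply qs = 3p - 8330.
Clearing the new market: 35418 - 4p = 3p - 8330, so p = 43748/7 ≈ 6249.7143 and q = 72934/7 ≈ 10419.1429.

6249.71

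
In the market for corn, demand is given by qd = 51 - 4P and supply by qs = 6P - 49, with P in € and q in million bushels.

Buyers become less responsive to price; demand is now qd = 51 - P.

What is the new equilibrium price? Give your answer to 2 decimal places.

Original equilibrium: 51 - 4P = 6P - 49 gives 100 = 10P, so P = 10 and q = 11.
The shock moves the curves to qd = 51 - P and qs = 6P - 49.
Clearing the new market: 51 - P = 6P - 49, so P = 100/7 ≈ 14.2857 and q = 257/7 ≈ 36.7143.

14.29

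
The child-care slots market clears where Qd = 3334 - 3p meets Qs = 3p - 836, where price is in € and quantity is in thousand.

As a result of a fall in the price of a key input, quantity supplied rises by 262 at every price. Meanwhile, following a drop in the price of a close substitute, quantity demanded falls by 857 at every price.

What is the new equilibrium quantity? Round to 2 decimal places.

Solve the original market: 3334 - 3p = 3p - 836, hence p = 695 and Q = 1249.
With the change applied: demand Qd = 2477 - 3p, supply Qs = 3p - 574.
Setting them equal: 2477 - 3p = 3p - 574 → 3051 = 6p, so p = 508.5 and Q = 951.5.

951.50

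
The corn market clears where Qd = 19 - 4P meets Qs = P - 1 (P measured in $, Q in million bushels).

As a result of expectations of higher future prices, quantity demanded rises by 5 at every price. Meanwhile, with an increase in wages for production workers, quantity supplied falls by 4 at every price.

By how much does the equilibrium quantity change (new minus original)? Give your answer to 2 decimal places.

-2.20

Initially, 19 - 4P = P - 1, so 20 = 5P and P = 4, Q = 3.
The new curves are Qd = 24 - 4P (demand) and Qs = P - 5 (supply).
New equilibrium: 24 - 4P = P - 5 ⇒ 29 = 5P ⇒ P = 5.8, Q = 0.8.
ΔQ = 0.8 − 3 = -2.20.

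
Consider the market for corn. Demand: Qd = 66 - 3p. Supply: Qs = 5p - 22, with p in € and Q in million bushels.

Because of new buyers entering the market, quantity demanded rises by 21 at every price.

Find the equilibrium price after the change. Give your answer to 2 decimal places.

Solve the original market: 66 - 3p = 5p - 22, hence p = 11 and Q = 33.
The new curves are Qd = 87 - 3p (demand) and Qs = 5p - 22 (supply).
New equilibrium: 87 - 3p = 5p - 22 ⇒ 109 = 8p ⇒ p = 13.625, Q = 46.125.

13.63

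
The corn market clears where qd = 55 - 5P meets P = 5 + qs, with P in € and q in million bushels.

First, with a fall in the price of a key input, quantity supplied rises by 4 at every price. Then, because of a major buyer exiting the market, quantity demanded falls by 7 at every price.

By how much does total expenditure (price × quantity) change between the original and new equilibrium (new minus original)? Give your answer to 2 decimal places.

+8.53

Solve the original market: 55 - 5P = P - 5, hence P = 10 and q = 5.
The shock moves the curves to qd = 48 - 5P and qs = P - 1.
New equilibrium: 48 - 5P = P - 1 ⇒ 49 = 6P ⇒ P = 49/6 ≈ 8.1667, q = 43/6 ≈ 7.1667.
Expenditure moves from 10×5 = 50 to 8.1667×7.1667 = 58.5278; change = +8.53.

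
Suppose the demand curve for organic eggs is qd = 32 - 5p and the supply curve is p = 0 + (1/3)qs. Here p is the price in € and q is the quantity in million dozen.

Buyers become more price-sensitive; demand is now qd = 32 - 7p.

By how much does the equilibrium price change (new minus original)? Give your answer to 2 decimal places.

-0.80

Solve the original market: 32 - 5p = 3p, hence p = 4 and q = 12.
After the shift, demand is qd = 32 - 7p and supply is qs = 3p.
Equate the new curves: 32 - 7p = 3p, giving 32 = 10p, p = 3.2, q = 9.6.
Δp = 3.2 − 4 = -0.80.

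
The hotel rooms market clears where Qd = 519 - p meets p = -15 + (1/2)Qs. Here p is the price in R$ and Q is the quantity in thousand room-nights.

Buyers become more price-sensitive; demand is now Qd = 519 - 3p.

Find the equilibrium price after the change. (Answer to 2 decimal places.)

Solve the original market: 519 - p = 2p + 30, hence p = 163 and Q = 356.
After the shift, demand is Qd = 519 - 3p and supply is Qs = 2p + 30.
Setting them equal: 519 - 3p = 2p + 30 → 489 = 5p, so p = 97.8 and Q = 225.6.

97.80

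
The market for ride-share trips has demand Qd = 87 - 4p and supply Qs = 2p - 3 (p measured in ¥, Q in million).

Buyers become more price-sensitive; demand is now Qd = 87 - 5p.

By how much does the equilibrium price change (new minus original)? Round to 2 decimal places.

-2.14

Original equilibrium: 87 - 4p = 2p - 3 gives 90 = 6p, so p = 15 and Q = 27.
The new curves are Qd = 87 - 5p (demand) and Qs = 2p - 3 (supply).
Setting them equal: 87 - 5p = 2p - 3 → 90 = 7p, so p = 90/7 ≈ 12.8571 and Q = 159/7 ≈ 22.7143.
Δp = 12.8571 − 15 = -2.14.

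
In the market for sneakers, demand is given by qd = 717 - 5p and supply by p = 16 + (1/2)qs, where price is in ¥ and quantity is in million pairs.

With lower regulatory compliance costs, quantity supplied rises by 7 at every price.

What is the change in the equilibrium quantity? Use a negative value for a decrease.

+5

Solve the original market: 717 - 5p = 2p - 32, hence p = 107 and q = 182.
After the shift, demand is qd = 717 - 5p and supply is qs = 2p - 25.
Clearing the new market: 717 - 5p = 2p - 25, so p = 106 and q = 187.
Δq = 187 − 182 = +5.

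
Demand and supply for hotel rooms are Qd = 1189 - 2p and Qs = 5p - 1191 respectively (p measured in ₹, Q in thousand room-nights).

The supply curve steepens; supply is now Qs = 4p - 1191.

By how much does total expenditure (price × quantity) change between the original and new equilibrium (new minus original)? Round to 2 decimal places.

-16112.22

Solve the original market: 1189 - 2p = 5p - 1191, hence p = 340 and Q = 509.
With the change applied: demand Qd = 1189 - 2p, supply Qs = 4p - 1191.
New equilibrium: 1189 - 2p = 4p - 1191 ⇒ 2380 = 6p ⇒ p = 1190/3 ≈ 396.6667, Q = 1187/3 ≈ 395.6667.
Expenditure moves from 340×509 = 173060 to 396.6667×395.6667 = 156947.7778; change = -16112.22.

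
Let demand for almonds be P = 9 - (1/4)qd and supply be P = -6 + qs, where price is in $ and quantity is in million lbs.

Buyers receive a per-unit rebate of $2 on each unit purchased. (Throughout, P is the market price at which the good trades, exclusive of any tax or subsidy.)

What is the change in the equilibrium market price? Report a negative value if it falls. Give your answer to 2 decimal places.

Solve the original market: 36 - 4P = P + 6, hence P = 6 and q = 12.
Since buyers' out-of-pocket price is the market price minus the rebate, the effective demand curve becomes qd = 44 - 4P.
Equate the new curves: 44 - 4P = P + 6, giving 38 = 5P, P = 7.6, q = 13.6.
ΔP = 7.6 − 6 = +1.60.

+1.60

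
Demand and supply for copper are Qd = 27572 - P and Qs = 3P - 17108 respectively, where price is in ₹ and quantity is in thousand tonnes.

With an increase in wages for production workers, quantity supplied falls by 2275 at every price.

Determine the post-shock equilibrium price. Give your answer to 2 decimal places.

Initially, 27572 - P = 3P - 17108, so 44680 = 4P and P = 11170, Q = 16402.
After the shift, demand is Qd = 27572 - P and supply is Qs = 3P - 19383.
New equilibrium: 27572 - P = 3P - 19383 ⇒ 46955 = 4P ⇒ P = 11738.75, Q = 15833.25.

11738.75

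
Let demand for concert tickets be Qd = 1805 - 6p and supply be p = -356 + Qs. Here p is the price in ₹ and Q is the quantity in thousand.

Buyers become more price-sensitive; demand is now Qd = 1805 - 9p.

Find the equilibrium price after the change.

144.9

Solve the original market: 1805 - 6p = p + 356, hence p = 207 and Q = 563.
The shock moves the curves to Qd = 1805 - 9p and Qs = p + 356.
Equate the new curves: 1805 - 9p = p + 356, giving 1449 = 10p, p = 144.9, Q = 500.9.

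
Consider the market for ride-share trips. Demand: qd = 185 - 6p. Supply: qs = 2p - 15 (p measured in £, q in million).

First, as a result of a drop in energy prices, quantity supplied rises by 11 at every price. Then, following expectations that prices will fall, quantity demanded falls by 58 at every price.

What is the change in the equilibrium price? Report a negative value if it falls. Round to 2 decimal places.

-8.63

Original equilibrium: 185 - 6p = 2p - 15 gives 200 = 8p, so p = 25 and q = 35.
The shock moves the curves to qd = 127 - 6p and qs = 2p - 4.
Setting them equal: 127 - 6p = 2p - 4 → 131 = 8p, so p = 16.375 and q = 28.75.
Δp = 16.375 − 25 = -8.63.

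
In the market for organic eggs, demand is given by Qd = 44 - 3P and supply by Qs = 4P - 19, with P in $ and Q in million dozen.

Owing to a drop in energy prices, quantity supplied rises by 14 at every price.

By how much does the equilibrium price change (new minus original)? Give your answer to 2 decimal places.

-2.00

Solve the original market: 44 - 3P = 4P - 19, hence P = 9 and Q = 17.
With the change applied: demand Qd = 44 - 3P, supply Qs = 4P - 5.
Clearing the new market: 44 - 3P = 4P - 5, so P = 7 and Q = 23.
ΔP = 7 − 9 = -2.00.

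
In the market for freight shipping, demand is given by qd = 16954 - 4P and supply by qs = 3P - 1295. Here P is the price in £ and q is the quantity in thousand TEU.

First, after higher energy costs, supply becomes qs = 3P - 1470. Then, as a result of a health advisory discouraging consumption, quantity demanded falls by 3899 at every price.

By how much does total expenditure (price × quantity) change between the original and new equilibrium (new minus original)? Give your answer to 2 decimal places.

Initially, 16954 - 4P = 3P - 1295, so 18249 = 7P and P = 2607, q = 6526.
The shock moves the curves to qd = 13055 - 4P and qs = 3P - 1470.
Setting them equal: 13055 - 4P = 3P - 1470 → 14525 = 7P, so P = 2075 and q = 4755.
Expenditure moves from 2607×6526 = 17013282 to 2075×4755 = 9866625; change = -7146657.00.

-7146657.00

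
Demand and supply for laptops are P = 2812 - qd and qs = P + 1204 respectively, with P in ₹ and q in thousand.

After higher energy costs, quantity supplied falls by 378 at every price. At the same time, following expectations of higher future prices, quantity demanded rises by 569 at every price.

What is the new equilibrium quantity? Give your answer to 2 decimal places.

Original equilibrium: 2812 - P = P + 1204 gives 1608 = 2P, so P = 804 and q = 2008.
With the change applied: demand qd = 3381 - P, supply qs = P + 826.
Setting them equal: 3381 - P = P + 826 → 2555 = 2P, so P = 1277.5 and q = 2103.5.

2103.50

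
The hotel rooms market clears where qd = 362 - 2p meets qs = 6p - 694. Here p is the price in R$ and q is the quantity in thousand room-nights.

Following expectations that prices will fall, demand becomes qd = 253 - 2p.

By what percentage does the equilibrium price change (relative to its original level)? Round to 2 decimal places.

-10.32

Initially, 362 - 2p = 6p - 694, so 1056 = 8p and p = 132, q = 98.
The new curves are qd = 253 - 2p (demand) and qs = 6p - 694 (supply).
Clearing the new market: 253 - 2p = 6p - 694, so p = 118.375 and q = 16.25.
%Δp = (118.375 − 132) / 132 × 100 = -10.32%.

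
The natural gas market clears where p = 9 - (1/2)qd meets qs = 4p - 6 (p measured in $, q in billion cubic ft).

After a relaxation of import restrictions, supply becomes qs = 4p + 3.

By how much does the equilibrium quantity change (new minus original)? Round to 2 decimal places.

+3.00

Initially, 18 - 2p = 4p - 6, so 24 = 6p and p = 4, q = 10.
With the change applied: demand qd = 18 - 2p, supply qs = 4p + 3.
Setting them equal: 18 - 2p = 4p + 3 → 15 = 6p, so p = 2.5 and q = 13.
Δq = 13 − 10 = +3.00.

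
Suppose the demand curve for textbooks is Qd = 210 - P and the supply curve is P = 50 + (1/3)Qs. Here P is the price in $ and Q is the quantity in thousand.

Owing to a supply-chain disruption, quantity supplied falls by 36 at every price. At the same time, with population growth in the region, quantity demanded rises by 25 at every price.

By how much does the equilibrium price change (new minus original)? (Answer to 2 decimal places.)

Original equilibrium: 210 - P = 3P - 150 gives 360 = 4P, so P = 90 and Q = 120.
The new curves are Qd = 235 - P (demand) and Qs = 3P - 186 (supply).
Clearing the new market: 235 - P = 3P - 186, so P = 105.25 and Q = 129.75.
ΔP = 105.25 − 90 = +15.25.

+15.25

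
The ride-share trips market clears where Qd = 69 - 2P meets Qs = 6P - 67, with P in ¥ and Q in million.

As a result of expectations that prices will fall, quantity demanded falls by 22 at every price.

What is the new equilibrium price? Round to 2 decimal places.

Before the shock: 69 - 2P = 6P - 67 ⇒ 136 = 8P ⇒ P = 17, Q = 35.
The shock moves the curves to Qd = 47 - 2P and Qs = 6P - 67.
Clearing the new market: 47 - 2P = 6P - 67, so P = 14.25 and Q = 18.5.

14.25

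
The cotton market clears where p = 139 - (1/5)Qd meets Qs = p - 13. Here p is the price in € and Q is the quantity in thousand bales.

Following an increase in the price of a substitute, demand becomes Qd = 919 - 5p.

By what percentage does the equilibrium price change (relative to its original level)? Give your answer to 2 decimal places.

Before the shock: 695 - 5p = p - 13 ⇒ 708 = 6p ⇒ p = 118, Q = 105.
After the shift, demand is Qd = 919 - 5p and supply is Qs = p - 13.
Equate the new curves: 919 - 5p = p - 13, giving 932 = 6p, p = 466/3 ≈ 155.3333, Q = 427/3 ≈ 142.3333.
%Δp = (155.3333 − 118) / 118 × 100 = +31.64%.

+31.64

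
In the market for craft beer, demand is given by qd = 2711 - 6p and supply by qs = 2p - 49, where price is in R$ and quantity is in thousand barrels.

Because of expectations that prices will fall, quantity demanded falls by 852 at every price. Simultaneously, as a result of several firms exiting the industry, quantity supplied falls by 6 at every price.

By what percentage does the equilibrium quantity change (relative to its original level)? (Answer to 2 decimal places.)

-33.93

Before the shock: 2711 - 6p = 2p - 49 ⇒ 2760 = 8p ⇒ p = 345, q = 641.
After the shift, demand is qd = 1859 - 6p and supply is qs = 2p - 55.
Equate the new curves: 1859 - 6p = 2p - 55, giving 1914 = 8p, p = 239.25, q = 423.5.
%Δq = (423.5 − 641) / 641 × 100 = -33.93%.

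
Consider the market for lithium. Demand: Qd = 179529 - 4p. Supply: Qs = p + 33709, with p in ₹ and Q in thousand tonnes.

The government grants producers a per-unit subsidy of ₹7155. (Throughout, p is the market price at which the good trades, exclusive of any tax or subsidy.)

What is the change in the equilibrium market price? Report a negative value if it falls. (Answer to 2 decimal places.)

-1431.00

Solve the original market: 179529 - 4p = p + 33709, hence p = 29164 and Q = 62873.
Since sellers receive the price plus the subsidy, the effective supply curve becomes Qs = p + 40864.
Clearing the new market: 179529 - 4p = p + 40864, so p = 27733 and Q = 68597.
Δp = 27733 − 29164 = -1431.00.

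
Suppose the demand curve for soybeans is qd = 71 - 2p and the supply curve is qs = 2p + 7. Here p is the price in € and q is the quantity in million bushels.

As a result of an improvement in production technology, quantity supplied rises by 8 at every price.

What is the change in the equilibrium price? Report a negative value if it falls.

Original equilibrium: 71 - 2p = 2p + 7 gives 64 = 4p, so p = 16 and q = 39.
After the shift, demand is qd = 71 - 2p and supply is qs = 2p + 15.
New equilibrium: 71 - 2p = 2p + 15 ⇒ 56 = 4p ⇒ p = 14, q = 43.
Δp = 14 − 16 = -2.

-2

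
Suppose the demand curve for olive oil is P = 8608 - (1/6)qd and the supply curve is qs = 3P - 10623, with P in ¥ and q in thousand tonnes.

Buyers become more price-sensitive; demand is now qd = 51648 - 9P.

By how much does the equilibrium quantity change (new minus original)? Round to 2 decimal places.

Original equilibrium: 51648 - 6P = 3P - 10623 gives 62271 = 9P, so P = 6919 and q = 10134.
With the change applied: demand qd = 51648 - 9P, supply qs = 3P - 10623.
Setting them equal: 51648 - 9P = 3P - 10623 → 62271 = 12P, so P = 5189.25 and q = 4944.75.
Δq = 4944.75 − 10134 = -5189.25.

-5189.25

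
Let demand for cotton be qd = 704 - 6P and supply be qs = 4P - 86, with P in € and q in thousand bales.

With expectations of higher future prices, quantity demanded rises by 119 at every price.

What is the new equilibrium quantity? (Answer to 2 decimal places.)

277.60

Solve the original market: 704 - 6P = 4P - 86, hence P = 79 and q = 230.
The new curves are qd = 823 - 6P (demand) and qs = 4P - 86 (supply).
Clearing the new market: 823 - 6P = 4P - 86, so P = 90.9 and q = 277.6.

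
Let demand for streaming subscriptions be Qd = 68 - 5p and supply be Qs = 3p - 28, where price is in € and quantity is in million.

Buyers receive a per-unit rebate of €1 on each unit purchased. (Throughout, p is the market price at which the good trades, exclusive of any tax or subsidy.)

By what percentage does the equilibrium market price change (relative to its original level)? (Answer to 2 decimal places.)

Before the shock: 68 - 5p = 3p - 28 ⇒ 96 = 8p ⇒ p = 12, Q = 8.
Since buyers' out-of-pocket price is the market price minus the rebate, the effective demand curve becomes Qd = 73 - 5p.
Equate the new curves: 73 - 5p = 3p - 28, giving 101 = 8p, p = 12.625, Q = 9.875.
%Δp = (12.625 − 12) / 12 × 100 = +5.21%.

+5.21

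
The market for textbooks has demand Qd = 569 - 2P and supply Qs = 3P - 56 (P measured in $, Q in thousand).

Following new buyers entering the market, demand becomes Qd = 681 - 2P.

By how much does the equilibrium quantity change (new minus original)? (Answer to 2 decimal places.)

+67.20

Solve the original market: 569 - 2P = 3P - 56, hence P = 125 and Q = 319.
After the shift, demand is Qd = 681 - 2P and supply is Qs = 3P - 56.
Equate the new curves: 681 - 2P = 3P - 56, giving 737 = 5P, P = 147.4, Q = 386.2.
ΔQ = 386.2 − 319 = +67.20.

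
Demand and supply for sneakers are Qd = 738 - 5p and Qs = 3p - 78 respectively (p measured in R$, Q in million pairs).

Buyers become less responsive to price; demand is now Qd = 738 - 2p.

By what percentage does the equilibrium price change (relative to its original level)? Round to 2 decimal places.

+60.00

Original equilibrium: 738 - 5p = 3p - 78 gives 816 = 8p, so p = 102 and Q = 228.
The new curves are Qd = 738 - 2p (demand) and Qs = 3p - 78 (supply).
Setting them equal: 738 - 2p = 3p - 78 → 816 = 5p, so p = 163.2 and Q = 411.6.
%Δp = (163.2 − 102) / 102 × 100 = +60.00%.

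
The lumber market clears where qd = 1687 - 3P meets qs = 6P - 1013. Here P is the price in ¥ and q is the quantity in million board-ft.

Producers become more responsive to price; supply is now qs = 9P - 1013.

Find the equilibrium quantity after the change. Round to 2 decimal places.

Solve the original market: 1687 - 3P = 6P - 1013, hence P = 300 and q = 787.
The new curves are qd = 1687 - 3P (demand) and qs = 9P - 1013 (supply).
Setting them equal: 1687 - 3P = 9P - 1013 → 2700 = 12P, so P = 225 and q = 1012.

1012.00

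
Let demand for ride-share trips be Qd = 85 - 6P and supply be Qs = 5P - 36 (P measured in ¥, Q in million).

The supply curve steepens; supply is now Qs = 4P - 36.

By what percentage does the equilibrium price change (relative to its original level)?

Original equilibrium: 85 - 6P = 5P - 36 gives 121 = 11P, so P = 11 and Q = 19.
After the shift, demand is Qd = 85 - 6P and supply is Qs = 4P - 36.
Equate the new curves: 85 - 6P = 4P - 36, giving 121 = 10P, P = 12.1, Q = 12.4.
%ΔP = (12.1 − 11) / 11 × 100 = +10%.

+10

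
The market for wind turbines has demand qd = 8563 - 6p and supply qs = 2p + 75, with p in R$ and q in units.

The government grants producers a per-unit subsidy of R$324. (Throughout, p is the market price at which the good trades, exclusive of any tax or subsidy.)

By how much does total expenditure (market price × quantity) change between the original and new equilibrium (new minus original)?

+298323

Solve the original market: 8563 - 6p = 2p + 75, hence p = 1061 and q = 2197.
Since sellers receive the price plus the subsidy, the effective supply curve becomes qs = 2p + 723.
Clearing the new market: 8563 - 6p = 2p + 723, so p = 980 and q = 2683.
Expenditure moves from 1061×2197 = 2331017 to 980×2683 = 2629340; change = +298323.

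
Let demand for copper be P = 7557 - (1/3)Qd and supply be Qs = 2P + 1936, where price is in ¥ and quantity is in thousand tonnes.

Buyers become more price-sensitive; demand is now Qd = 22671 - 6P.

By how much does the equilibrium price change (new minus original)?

Initially, 22671 - 3P = 2P + 1936, so 20735 = 5P and P = 4147, Q = 10230.
With the change applied: demand Qd = 22671 - 6P, supply Qs = 2P + 1936.
Setting them equal: 22671 - 6P = 2P + 1936 → 20735 = 8P, so P = 2591.875 and Q = 7119.75.
ΔP = 2591.875 − 4147 = -1555.125.

-1555.125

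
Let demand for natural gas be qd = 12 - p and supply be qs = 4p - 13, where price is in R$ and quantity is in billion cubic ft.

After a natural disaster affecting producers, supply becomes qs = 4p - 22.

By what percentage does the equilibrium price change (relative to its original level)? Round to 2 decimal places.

Solve the original market: 12 - p = 4p - 13, hence p = 5 and q = 7.
With the change applied: demand qd = 12 - p, supply qs = 4p - 22.
Equate the new curves: 12 - p = 4p - 22, giving 34 = 5p, p = 6.8, q = 5.2.
%Δp = (6.8 − 5) / 5 × 100 = +36.00%.

+36.00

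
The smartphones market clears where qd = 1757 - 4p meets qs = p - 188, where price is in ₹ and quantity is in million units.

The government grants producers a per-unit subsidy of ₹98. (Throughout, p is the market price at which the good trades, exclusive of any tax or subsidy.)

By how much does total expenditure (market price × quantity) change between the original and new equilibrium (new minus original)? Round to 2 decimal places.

+25021.36

Original equilibrium: 1757 - 4p = p - 188 gives 1945 = 5p, so p = 389 and q = 201.
Since sellers receive the price plus the subsidy, the effective supply curve becomes qs = p - 90.
Equate the new curves: 1757 - 4p = p - 90, giving 1847 = 5p, p = 369.4, q = 279.4.
Expenditure moves from 389×201 = 78189 to 369.4×279.4 = 103210.36; change = +25021.36.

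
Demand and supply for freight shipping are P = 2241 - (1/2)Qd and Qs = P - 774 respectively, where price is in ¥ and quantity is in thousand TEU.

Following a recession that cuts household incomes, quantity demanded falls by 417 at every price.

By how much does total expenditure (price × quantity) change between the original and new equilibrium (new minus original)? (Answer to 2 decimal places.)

-360149.00

Before the shock: 4482 - 2P = P - 774 ⇒ 5256 = 3P ⇒ P = 1752, Q = 978.
After the shift, demand is Qd = 4065 - 2P and supply is Qs = P - 774.
Setting them equal: 4065 - 2P = P - 774 → 4839 = 3P, so P = 1613 and Q = 839.
Expenditure moves from 1752×978 = 1713456 to 1613×839 = 1353307; change = -360149.00.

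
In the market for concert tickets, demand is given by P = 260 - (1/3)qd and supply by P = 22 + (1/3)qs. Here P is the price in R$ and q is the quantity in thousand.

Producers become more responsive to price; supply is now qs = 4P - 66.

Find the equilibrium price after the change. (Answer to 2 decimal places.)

Solve the original market: 780 - 3P = 3P - 66, hence P = 141 and q = 357.
With the change applied: demand qd = 780 - 3P, supply qs = 4P - 66.
Setting them equal: 780 - 3P = 4P - 66 → 846 = 7P, so P = 846/7 ≈ 120.8571 and q = 2922/7 ≈ 417.4286.

120.86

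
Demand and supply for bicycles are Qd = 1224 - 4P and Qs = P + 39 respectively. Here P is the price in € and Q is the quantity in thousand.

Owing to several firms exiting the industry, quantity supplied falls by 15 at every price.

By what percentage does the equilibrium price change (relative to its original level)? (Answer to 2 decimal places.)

+1.27

Before the shock: 1224 - 4P = P + 39 ⇒ 1185 = 5P ⇒ P = 237, Q = 276.
With the change applied: demand Qd = 1224 - 4P, supply Qs = P + 24.
Equate the new curves: 1224 - 4P = P + 24, giving 1200 = 5P, P = 240, Q = 264.
%ΔP = (240 − 237) / 237 × 100 = +1.27%.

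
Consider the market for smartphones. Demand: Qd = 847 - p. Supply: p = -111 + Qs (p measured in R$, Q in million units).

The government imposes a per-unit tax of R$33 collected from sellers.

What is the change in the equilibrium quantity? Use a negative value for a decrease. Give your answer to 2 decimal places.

Initially, 847 - p = p + 111, so 736 = 2p and p = 368, Q = 479.
Since sellers keep the price net of the tax, the effective supply curve becomes Qs = p + 78.
Clearing the new market: 847 - p = p + 78, so p = 384.5 and Q = 462.5.
ΔQ = 462.5 − 479 = -16.50.

-16.50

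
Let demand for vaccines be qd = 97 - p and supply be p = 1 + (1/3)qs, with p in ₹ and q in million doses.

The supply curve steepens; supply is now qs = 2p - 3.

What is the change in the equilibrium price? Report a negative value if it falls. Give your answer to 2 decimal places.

+8.33

Initially, 97 - p = 3p - 3, so 100 = 4p and p = 25, q = 72.
After the shift, demand is qd = 97 - p and supply is qs = 2p - 3.
New equilibrium: 97 - p = 2p - 3 ⇒ 100 = 3p ⇒ p = 100/3 ≈ 33.3333, q = 191/3 ≈ 63.6667.
Δp = 33.3333 − 25 = +8.33.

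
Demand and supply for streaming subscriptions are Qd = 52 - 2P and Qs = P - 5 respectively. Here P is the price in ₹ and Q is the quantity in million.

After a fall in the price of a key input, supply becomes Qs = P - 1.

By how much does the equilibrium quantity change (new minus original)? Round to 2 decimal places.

Solve the original market: 52 - 2P = P - 5, hence P = 19 and Q = 14.
With the change applied: demand Qd = 52 - 2P, supply Qs = P - 1.
Setting them equal: 52 - 2P = P - 1 → 53 = 3P, so P = 53/3 ≈ 17.6667 and Q = 50/3 ≈ 16.6667.
ΔQ = 16.6667 − 14 = +2.67.

+2.67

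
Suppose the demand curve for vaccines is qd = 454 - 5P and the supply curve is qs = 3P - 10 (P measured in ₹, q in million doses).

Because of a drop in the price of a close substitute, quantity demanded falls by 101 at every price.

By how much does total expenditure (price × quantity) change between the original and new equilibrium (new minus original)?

Initially, 454 - 5P = 3P - 10, so 464 = 8P and P = 58, q = 164.
The shock moves the curves to qd = 353 - 5P and qs = 3P - 10.
Setting them equal: 353 - 5P = 3P - 10 → 363 = 8P, so P = 45.375 and q = 126.125.
Expenditure moves from 58×164 = 9512 to 45.375×126.125 = 5722.921875; change = -3789.078125.

-3789.078125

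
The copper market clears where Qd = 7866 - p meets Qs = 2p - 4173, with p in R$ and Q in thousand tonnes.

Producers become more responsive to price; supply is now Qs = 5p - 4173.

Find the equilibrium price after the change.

Before the shock: 7866 - p = 2p - 4173 ⇒ 12039 = 3p ⇒ p = 4013, Q = 3853.
The shock moves the curves to Qd = 7866 - p and Qs = 5p - 4173.
Clearing the new market: 7866 - p = 5p - 4173, so p = 2006.5 and Q = 5859.5.

2006.5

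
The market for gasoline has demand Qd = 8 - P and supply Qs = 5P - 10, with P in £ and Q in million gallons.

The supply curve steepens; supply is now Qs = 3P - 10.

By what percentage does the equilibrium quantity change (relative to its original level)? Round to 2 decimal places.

Before the shock: 8 - P = 5P - 10 ⇒ 18 = 6P ⇒ P = 3, Q = 5.
The shock moves the curves to Qd = 8 - P and Qs = 3P - 10.
Clearing the new market: 8 - P = 3P - 10, so P = 4.5 and Q = 3.5.
%ΔQ = (3.5 − 5) / 5 × 100 = -30.00%.

-30.00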